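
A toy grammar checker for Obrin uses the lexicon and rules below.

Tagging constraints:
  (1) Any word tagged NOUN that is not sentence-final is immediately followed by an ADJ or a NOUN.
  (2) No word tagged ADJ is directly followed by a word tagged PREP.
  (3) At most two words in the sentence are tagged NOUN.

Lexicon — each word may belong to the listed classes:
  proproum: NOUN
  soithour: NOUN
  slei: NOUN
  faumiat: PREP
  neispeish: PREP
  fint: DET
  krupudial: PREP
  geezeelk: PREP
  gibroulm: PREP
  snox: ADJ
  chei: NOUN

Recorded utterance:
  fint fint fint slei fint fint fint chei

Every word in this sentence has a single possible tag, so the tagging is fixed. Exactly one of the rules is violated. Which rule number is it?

1

Fixed tagging: DET DET DET NOUN DET DET DET NOUN.
Checking each rule: R1 ✗, R2 ✓, R3 ✓.
Only rule 1 fails.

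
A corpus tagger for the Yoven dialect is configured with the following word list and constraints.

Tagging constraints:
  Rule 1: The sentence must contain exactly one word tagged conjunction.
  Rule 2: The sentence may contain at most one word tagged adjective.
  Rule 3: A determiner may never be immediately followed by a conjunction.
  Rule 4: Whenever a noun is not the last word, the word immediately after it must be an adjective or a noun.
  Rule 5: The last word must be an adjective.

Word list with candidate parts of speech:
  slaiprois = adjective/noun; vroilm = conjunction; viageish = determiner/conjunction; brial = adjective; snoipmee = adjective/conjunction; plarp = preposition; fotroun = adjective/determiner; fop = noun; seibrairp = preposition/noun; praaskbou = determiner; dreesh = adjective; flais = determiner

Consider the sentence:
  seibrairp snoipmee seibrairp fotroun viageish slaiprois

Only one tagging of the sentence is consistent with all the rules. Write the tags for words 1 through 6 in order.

Candidates per position — 1:seibrairp {preposition,noun}; 2:snoipmee {adjective,conjunction}; 3:seibrairp {preposition,noun}; 4:fotroun {adjective,determiner}; 5:viageish {determiner,conjunction}; 6:slaiprois {adjective,noun}.
Word 6 cannot be noun — rule 5 would then fail for every completion. It is adjective.
Word 2 cannot be adjective — rule 2 would then fail for every completion. It is conjunction.
Word 4 cannot be adjective — rule 2 would then fail for every completion. It is determiner.
Word 5 cannot be conjunction — rule 1 would then fail for every completion. It is determiner.
Word 1 cannot be noun — rule 4 would then fail for every completion. It is preposition.
Word 3 cannot be noun — rule 4 would then fail for every completion. It is preposition.
So the tagging must be: preposition conjunction preposition determiner determiner adjective.
Checking: rule 1 holds; rule 2 holds; rule 3 holds; rule 4 holds; rule 5 holds.

preposition conjunction preposition determiner determiner adjective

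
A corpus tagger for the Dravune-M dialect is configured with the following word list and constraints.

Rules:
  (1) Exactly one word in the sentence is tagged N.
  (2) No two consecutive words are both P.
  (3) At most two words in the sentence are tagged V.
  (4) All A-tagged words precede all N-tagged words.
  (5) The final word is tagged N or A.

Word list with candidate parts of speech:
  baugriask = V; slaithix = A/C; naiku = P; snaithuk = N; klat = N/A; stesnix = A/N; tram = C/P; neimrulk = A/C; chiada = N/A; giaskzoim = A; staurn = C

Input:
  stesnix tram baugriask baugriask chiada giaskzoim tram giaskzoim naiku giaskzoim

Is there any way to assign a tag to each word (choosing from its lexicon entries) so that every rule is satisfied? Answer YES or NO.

Candidates per position — 1:stesnix {A,N}; 2:tram {C,P}; 3:baugriask {V}; 4:baugriask {V}; 5:chiada {N,A}; 6:giaskzoim {A}; 7:tram {C,P}; 8:giaskzoim {A}; 9:naiku {P}; 10:giaskzoim {A}.
Every candidate sequence violates at least one rule; no consistent tagging exists.

NO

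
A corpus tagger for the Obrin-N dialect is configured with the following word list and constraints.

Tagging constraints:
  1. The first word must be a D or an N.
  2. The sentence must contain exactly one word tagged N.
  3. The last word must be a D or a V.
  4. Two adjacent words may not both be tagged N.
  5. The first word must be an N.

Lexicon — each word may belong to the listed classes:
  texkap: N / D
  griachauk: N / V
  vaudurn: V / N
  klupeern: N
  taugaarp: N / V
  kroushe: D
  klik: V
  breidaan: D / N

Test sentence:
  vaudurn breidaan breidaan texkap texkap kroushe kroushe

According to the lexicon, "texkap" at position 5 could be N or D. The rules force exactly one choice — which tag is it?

D

Candidates per position — 1:vaudurn {V,N}; 2:breidaan {D,N}; 3:breidaan {D,N}; 4:texkap {N,D}; 5:texkap {N,D}; 6:kroushe {D}; 7:kroushe {D}.
Position 1: V is ruled out by rule 1; that leaves N.
Position 2: N is ruled out by rule 2; that leaves D.
Position 3: N is ruled out by rule 2; that leaves D.
Position 4: N is ruled out by rule 2; that leaves D.
Position 5: N is ruled out by rule 2; that leaves D.
That leaves exactly one tagging: N D D D D D D.
Checking: rule 1 ok; rule 2 ok; rule 3 ok; rule 4 ok; rule 5 ok.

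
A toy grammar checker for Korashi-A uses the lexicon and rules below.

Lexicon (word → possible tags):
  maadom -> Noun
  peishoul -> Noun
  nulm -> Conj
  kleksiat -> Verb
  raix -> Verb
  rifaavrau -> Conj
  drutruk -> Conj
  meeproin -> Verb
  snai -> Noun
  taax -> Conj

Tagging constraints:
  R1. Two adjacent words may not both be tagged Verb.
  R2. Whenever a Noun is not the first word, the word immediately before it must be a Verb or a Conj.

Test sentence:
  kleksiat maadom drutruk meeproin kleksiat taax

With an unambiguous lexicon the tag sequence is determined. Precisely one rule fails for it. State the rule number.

1

Fixed tagging: Verb Noun Conj Verb Verb Conj.
Checking each rule: R1 ✗, R2 ✓.
Only rule 1 fails.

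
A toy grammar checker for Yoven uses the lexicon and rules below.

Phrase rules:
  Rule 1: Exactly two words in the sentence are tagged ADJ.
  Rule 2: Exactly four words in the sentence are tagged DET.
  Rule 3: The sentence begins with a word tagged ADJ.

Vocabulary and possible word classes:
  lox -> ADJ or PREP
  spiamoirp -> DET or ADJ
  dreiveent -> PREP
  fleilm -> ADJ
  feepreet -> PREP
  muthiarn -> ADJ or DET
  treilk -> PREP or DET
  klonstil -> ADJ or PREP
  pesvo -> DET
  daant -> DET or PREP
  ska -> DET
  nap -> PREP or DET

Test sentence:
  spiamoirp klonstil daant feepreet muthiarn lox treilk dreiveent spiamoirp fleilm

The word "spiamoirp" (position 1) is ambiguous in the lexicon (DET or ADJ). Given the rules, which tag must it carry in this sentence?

ADJ

Candidates per position — 1:spiamoirp {DET,ADJ}; 2:klonstil {ADJ,PREP}; 3:daant {DET,PREP}; 4:feepreet {PREP}; 5:muthiarn {ADJ,DET}; 6:lox {ADJ,PREP}; 7:treilk {PREP,DET}; 8:dreiveent {PREP}; 9:spiamoirp {DET,ADJ}; 10:fleilm {ADJ}.
Position 1: DET is ruled out by rule 3; that leaves ADJ.
Position 2: ADJ is ruled out by rule 1; that leaves PREP.
Position 3: PREP is ruled out by rule 2; that leaves DET.
Position 5: ADJ is ruled out by rule 1; that leaves DET.
Position 6: ADJ is ruled out by rule 1; that leaves PREP.
Position 7: PREP is ruled out by rule 2; that leaves DET.
Position 9: ADJ is ruled out by rule 1; that leaves DET.
So the tagging must be: ADJ PREP DET PREP DET PREP DET PREP DET ADJ.
Checking: rule 1 holds; rule 2 holds; rule 3 holds.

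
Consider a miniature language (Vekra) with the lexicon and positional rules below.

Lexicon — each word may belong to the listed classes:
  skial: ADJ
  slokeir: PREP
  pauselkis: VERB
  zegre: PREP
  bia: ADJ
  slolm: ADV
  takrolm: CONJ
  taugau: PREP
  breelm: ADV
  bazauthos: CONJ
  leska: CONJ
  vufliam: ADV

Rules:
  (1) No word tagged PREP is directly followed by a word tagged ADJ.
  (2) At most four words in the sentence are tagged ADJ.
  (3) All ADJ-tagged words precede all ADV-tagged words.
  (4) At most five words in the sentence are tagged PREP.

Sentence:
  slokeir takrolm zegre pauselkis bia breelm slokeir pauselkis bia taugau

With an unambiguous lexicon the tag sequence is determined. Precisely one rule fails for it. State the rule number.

Fixed tagging: PREP CONJ PREP VERB ADJ ADV PREP VERB ADJ PREP.
Rule check: R1 pass, R2 pass, R3 fail, R4 pass.
Only rule 3 fails.

3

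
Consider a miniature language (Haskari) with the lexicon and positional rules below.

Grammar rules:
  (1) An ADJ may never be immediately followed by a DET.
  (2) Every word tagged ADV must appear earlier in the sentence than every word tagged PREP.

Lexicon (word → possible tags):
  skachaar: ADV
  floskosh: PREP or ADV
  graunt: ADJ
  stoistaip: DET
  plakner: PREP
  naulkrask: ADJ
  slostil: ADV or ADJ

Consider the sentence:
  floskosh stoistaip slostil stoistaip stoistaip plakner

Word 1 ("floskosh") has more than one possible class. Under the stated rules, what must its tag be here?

ADV

Candidates per position — 1:floskosh {PREP,ADV}; 2:stoistaip {DET}; 3:slostil {ADV,ADJ}; 4:stoistaip {DET}; 5:stoistaip {DET}; 6:plakner {PREP}.
Word 3 cannot be ADJ — rule 1 would then fail for every completion. It is ADV.
Word 1 cannot be PREP — rule 2 would then fail for every completion. It is ADV.
The unique satisfying tagging is: ADV DET ADV DET DET PREP.
Verifying each rule — rule 1 ✓; rule 2 ✓.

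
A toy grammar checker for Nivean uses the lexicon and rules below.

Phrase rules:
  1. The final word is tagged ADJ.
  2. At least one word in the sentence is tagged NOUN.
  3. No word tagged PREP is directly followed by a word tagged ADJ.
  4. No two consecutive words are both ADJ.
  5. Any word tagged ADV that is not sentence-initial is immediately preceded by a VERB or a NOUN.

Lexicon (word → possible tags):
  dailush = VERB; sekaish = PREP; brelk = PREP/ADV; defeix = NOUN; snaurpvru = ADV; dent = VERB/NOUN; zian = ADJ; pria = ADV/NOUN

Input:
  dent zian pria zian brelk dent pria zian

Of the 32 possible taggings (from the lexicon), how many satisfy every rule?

Candidates per position — 1:dent {VERB,NOUN}; 2:zian {ADJ}; 3:pria {ADV,NOUN}; 4:zian {ADJ}; 5:brelk {PREP,ADV}; 6:dent {VERB,NOUN}; 7:pria {ADV,NOUN}; 8:zian {ADJ}.
There are 32 candidate sequences in total.
Checking each against the rules leaves 8 sequences.
Count = 8.

8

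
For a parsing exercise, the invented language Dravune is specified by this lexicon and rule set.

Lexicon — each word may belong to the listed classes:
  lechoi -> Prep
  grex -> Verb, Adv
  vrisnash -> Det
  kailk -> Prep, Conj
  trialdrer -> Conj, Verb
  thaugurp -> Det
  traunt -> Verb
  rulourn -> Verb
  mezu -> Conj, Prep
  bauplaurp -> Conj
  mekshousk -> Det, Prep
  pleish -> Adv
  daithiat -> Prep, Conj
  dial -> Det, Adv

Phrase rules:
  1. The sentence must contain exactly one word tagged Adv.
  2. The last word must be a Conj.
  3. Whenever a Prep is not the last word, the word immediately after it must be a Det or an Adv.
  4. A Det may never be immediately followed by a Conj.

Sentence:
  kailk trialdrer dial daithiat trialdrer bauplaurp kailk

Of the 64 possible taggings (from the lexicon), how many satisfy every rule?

Candidates per position — 1:kailk {Prep,Conj}; 2:trialdrer {Conj,Verb}; 3:dial {Det,Adv}; 4:daithiat {Prep,Conj}; 5:trialdrer {Conj,Verb}; 6:bauplaurp {Conj}; 7:kailk {Prep,Conj}.
There are 64 candidate sequences in total.
The sequences that satisfy every rule: Conj Conj Adv Conj Conj Conj Conj; Conj Conj Adv Conj Verb Conj Conj; Conj Verb Adv Conj Conj Conj Conj; Conj Verb Adv Conj Verb Conj Conj.
Count = 4.

4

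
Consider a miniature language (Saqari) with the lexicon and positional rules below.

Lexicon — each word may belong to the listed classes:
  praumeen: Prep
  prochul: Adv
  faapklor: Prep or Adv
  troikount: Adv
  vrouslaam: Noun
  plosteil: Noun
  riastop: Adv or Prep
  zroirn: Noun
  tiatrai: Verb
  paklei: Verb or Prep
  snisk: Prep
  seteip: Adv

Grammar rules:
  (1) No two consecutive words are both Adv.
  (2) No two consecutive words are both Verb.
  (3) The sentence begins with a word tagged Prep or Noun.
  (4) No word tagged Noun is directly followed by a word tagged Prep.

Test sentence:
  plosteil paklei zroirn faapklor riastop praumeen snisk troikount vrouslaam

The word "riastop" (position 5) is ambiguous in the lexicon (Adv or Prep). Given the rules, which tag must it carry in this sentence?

Candidates per position — 1:plosteil {Noun}; 2:paklei {Verb,Prep}; 3:zroirn {Noun}; 4:faapklor {Prep,Adv}; 5:riastop {Adv,Prep}; 6:praumeen {Prep}; 7:snisk {Prep}; 8:troikount {Adv}; 9:vrouslaam {Noun}.
If word 2 were Prep, no tagging could satisfy rule 4; so word 2 is Verb.
If word 4 were Prep, no tagging could satisfy rule 4; so word 4 is Adv.
If word 5 were Adv, no tagging could satisfy rule 1; so word 5 is Prep.
That leaves exactly one tagging: Noun Verb Noun Adv Prep Prep Prep Adv Noun.
Check: rule 1 holds; rule 2 holds; rule 3 holds; rule 4 holds.

Prep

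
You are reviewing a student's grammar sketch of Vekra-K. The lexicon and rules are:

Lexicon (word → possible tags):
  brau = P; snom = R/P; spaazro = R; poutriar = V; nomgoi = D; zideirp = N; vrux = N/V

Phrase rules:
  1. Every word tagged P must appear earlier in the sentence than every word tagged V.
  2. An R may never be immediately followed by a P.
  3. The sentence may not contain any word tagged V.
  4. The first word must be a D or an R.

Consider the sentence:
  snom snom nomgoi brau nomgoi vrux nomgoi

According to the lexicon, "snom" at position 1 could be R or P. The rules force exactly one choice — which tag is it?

R

Candidates per position — 1:snom {R,P}; 2:snom {R,P}; 3:nomgoi {D}; 4:brau {P}; 5:nomgoi {D}; 6:vrux {N,V}; 7:nomgoi {D}.
If word 1 were P, no tagging could satisfy rule 4; so word 1 is R.
If word 2 were P, no tagging could satisfy rule 2; so word 2 is R.
If word 6 were V, no tagging could satisfy rule 3; so word 6 is N.
So the tagging must be: R R D P D N D.
Checking: rule 1 satisfied; rule 2 satisfied; rule 3 satisfied; rule 4 satisfied.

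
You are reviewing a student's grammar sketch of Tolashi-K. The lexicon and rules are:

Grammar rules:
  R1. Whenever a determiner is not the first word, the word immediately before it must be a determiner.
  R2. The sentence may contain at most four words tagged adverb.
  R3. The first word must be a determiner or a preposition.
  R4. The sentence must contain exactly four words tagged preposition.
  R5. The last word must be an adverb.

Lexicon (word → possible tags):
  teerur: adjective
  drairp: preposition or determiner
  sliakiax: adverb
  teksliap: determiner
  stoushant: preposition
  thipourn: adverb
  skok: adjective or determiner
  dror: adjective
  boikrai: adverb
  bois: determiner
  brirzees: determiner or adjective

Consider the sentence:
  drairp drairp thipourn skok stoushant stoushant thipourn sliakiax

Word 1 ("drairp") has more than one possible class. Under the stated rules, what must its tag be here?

Candidates per position — 1:drairp {preposition,determiner}; 2:drairp {preposition,determiner}; 3:thipourn {adverb}; 4:skok {adjective,determiner}; 5:stoushant {preposition}; 6:stoushant {preposition}; 7:thipourn {adverb}; 8:sliakiax {adverb}.
Position 1: determiner is ruled out by rule 4; that leaves preposition.
Position 2: determiner is ruled out by rule 1; that leaves preposition.
Position 4: determiner is ruled out by rule 1; that leaves adjective.
That leaves exactly one tagging: preposition preposition adverb adjective preposition preposition adverb adverb.
Verifying each rule — rule 1 holds; rule 2 holds; rule 3 holds; rule 4 holds; rule 5 holds.

preposition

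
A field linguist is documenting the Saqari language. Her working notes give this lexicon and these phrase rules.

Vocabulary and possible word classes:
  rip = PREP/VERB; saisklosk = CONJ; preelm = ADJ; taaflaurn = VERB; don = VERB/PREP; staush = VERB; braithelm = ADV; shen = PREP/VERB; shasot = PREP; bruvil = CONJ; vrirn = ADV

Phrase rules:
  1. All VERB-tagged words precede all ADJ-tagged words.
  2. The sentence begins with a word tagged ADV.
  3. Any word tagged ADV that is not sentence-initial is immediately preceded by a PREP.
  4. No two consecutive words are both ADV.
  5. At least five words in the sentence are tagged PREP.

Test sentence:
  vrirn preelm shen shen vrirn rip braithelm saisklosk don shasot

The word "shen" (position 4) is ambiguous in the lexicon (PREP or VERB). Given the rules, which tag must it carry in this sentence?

PREP

Candidates per position — 1:vrirn {ADV}; 2:preelm {ADJ}; 3:shen {PREP,VERB}; 4:shen {PREP,VERB}; 5:vrirn {ADV}; 6:rip {PREP,VERB}; 7:braithelm {ADV}; 8:saisklosk {CONJ}; 9:don {VERB,PREP}; 10:shasot {PREP}.
Position 3: VERB is ruled out by rule 1; that leaves PREP.
Position 4: VERB is ruled out by rule 1; that leaves PREP.
Position 6: VERB is ruled out by rule 1; that leaves PREP.
Position 9: VERB is ruled out by rule 1; that leaves PREP.
The only consistent sequence is: ADV ADJ PREP PREP ADV PREP ADV CONJ PREP PREP.
Check: rule 1 ok; rule 2 ok; rule 3 ok; rule 4 ok; rule 5 ok.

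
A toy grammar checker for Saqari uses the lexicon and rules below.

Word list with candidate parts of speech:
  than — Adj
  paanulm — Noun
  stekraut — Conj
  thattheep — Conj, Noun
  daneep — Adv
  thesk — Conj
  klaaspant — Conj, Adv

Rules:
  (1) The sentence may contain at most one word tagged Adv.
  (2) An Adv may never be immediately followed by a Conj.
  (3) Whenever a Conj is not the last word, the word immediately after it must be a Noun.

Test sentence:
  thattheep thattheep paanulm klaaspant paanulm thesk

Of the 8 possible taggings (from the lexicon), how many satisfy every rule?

Candidates per position — 1:thattheep {Conj,Noun}; 2:thattheep {Conj,Noun}; 3:paanulm {Noun}; 4:klaaspant {Conj,Adv}; 5:paanulm {Noun}; 6:thesk {Conj}.
There are 8 candidate sequences in total.
Checking each against the rules leaves 6 sequences.
Count = 6.

6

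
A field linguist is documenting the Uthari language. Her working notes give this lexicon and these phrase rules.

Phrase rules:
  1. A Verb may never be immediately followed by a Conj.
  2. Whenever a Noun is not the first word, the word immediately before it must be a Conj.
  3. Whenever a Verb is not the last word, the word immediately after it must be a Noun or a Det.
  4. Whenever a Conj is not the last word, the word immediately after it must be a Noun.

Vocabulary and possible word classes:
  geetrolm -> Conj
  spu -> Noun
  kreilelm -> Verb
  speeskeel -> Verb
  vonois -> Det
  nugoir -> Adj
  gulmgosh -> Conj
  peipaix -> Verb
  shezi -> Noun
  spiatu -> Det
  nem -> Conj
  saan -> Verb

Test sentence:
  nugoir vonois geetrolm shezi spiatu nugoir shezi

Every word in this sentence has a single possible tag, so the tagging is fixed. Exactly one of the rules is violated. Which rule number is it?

2

Fixed tagging: Adj Det Conj Noun Det Adj Noun.
Rule check: R1 holds, R2 violated, R3 holds, R4 holds.
Only rule 2 fails.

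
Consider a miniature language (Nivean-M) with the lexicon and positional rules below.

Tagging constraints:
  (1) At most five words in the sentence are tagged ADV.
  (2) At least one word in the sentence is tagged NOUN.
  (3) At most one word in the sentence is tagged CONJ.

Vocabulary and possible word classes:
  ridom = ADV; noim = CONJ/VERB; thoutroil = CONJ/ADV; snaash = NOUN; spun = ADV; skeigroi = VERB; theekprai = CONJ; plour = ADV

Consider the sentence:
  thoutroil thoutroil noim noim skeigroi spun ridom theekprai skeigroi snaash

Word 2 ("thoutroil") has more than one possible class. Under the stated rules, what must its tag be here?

ADV

Candidates per position — 1:thoutroil {CONJ,ADV}; 2:thoutroil {CONJ,ADV}; 3:noim {CONJ,VERB}; 4:noim {CONJ,VERB}; 5:skeigroi {VERB}; 6:spun {ADV}; 7:ridom {ADV}; 8:theekprai {CONJ}; 9:skeigroi {VERB}; 10:snaash {NOUN}.
At position 1, choosing CONJ makes rule 3 impossible to satisfy; hence ADV.
At position 2, choosing CONJ makes rule 3 impossible to satisfy; hence ADV.
At position 3, choosing CONJ makes rule 3 impossible to satisfy; hence VERB.
At position 4, choosing CONJ makes rule 3 impossible to satisfy; hence VERB.
The only consistent sequence is: ADV ADV VERB VERB VERB ADV ADV CONJ VERB NOUN.
Verifying each rule — rule 1 holds; rule 2 holds; rule 3 holds.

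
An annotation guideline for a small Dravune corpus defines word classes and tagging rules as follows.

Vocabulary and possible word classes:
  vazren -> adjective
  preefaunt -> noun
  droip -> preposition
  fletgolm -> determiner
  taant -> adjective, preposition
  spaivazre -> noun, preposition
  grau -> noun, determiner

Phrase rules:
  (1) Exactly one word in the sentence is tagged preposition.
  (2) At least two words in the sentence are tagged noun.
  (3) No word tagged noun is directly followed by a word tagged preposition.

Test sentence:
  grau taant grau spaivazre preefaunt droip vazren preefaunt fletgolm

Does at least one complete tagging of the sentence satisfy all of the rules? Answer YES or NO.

NO

Candidates per position — 1:grau {noun,determiner}; 2:taant {adjective,preposition}; 3:grau {noun,determiner}; 4:spaivazre {noun,preposition}; 5:preefaunt {noun}; 6:droip {preposition}; 7:vazren {adjective}; 8:preefaunt {noun}; 9:fletgolm {determiner}.
Rule 3 cannot be satisfied by any choice of tags from the lexicon.
So there is no consistent tagging.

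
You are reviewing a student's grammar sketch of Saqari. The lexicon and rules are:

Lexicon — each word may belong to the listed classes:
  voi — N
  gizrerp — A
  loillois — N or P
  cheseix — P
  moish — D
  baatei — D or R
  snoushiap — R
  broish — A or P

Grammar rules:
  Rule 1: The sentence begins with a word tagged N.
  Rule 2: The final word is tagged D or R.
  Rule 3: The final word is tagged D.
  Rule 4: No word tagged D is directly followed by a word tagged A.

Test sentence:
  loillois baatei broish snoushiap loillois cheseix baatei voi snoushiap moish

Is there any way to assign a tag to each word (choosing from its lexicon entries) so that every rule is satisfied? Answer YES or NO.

Candidates per position — 1:loillois {N,P}; 2:baatei {D,R}; 3:broish {A,P}; 4:snoushiap {R}; 5:loillois {N,P}; 6:cheseix {P}; 7:baatei {D,R}; 8:voi {N}; 9:snoushiap {R}; 10:moish {D}.
One satisfying assignment: N R A R N P D N R D.
Check: rule 1 satisfied; rule 2 satisfied; rule 3 satisfied; rule 4 satisfied.

YES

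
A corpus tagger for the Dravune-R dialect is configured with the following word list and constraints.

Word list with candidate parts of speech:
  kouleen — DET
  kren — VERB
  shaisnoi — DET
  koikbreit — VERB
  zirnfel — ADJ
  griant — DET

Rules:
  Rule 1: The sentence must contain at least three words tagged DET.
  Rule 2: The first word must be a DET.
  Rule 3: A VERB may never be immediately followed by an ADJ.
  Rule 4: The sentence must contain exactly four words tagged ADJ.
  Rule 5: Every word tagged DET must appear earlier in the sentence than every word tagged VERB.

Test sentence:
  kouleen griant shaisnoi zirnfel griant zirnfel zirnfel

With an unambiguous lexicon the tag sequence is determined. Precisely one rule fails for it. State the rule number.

Fixed tagging: DET DET DET ADJ DET ADJ ADJ.
Checking each rule: R1 ✓, R2 ✓, R3 ✓, R4 ✗, R5 ✓.
Only rule 4 fails.

4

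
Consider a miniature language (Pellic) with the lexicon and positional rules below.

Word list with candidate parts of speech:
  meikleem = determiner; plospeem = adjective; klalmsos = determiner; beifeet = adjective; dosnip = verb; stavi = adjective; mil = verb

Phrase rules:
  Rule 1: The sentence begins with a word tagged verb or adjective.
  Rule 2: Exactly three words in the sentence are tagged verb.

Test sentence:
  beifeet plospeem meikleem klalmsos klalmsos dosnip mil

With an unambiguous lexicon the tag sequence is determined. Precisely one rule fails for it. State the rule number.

2

Fixed tagging: adjective adjective determiner determiner determiner verb verb.
Checking each rule: R1 holds, R2 violated.
Only rule 2 fails.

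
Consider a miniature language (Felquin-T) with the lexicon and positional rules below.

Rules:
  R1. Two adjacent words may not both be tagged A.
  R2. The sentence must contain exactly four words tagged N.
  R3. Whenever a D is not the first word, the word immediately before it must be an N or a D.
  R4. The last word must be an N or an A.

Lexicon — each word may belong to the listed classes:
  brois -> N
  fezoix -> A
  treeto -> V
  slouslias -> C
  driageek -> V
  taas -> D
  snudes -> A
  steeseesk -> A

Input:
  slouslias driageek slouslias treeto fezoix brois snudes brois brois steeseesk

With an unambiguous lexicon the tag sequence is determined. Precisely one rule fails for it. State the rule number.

2

Fixed tagging: C V C V A N A N N A.
Checking each rule: R1 ✓, R2 ✗, R3 ✓, R4 ✓.
Only rule 2 fails.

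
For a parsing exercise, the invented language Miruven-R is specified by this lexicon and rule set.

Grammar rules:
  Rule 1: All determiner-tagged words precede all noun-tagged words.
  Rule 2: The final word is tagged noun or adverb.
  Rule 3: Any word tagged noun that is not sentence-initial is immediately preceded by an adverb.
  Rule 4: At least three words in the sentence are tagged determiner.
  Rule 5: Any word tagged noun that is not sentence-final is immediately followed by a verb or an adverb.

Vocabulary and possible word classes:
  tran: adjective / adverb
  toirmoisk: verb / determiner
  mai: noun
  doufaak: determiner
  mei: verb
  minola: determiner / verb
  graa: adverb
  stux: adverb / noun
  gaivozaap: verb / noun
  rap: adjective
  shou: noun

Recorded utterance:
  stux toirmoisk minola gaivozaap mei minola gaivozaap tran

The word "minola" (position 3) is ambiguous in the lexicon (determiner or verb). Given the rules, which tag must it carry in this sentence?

determiner

Candidates per position — 1:stux {adverb,noun}; 2:toirmoisk {verb,determiner}; 3:minola {determiner,verb}; 4:gaivozaap {verb,noun}; 5:mei {verb}; 6:minola {determiner,verb}; 7:gaivozaap {verb,noun}; 8:tran {adjective,adverb}.
At position 2, choosing verb makes rule 4 impossible to satisfy; hence determiner.
At position 3, choosing verb makes rule 4 impossible to satisfy; hence determiner.
At position 4, choosing noun makes rule 3 impossible to satisfy; hence verb.
At position 6, choosing verb makes rule 4 impossible to satisfy; hence determiner.
At position 7, choosing noun makes rule 3 impossible to satisfy; hence verb.
At position 8, choosing adjective makes rule 2 impossible to satisfy; hence adverb.
At position 1, choosing noun makes rule 1 impossible to satisfy; hence adverb.
So the tagging must be: adverb determiner determiner verb verb determiner verb adverb.
Checking: rule 1 ✓; rule 2 ✓; rule 3 ✓; rule 4 ✓; rule 5 ✓.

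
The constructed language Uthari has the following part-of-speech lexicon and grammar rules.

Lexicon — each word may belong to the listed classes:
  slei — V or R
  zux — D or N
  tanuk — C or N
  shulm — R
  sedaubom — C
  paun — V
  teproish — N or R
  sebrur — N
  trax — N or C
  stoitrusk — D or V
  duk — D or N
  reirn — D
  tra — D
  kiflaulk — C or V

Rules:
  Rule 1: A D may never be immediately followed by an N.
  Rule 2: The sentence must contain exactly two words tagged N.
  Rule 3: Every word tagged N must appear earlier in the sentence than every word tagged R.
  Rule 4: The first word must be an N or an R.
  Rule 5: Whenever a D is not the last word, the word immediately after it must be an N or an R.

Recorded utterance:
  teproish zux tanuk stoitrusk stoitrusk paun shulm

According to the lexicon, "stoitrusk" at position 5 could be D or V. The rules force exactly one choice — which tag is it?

Candidates per position — 1:teproish {N,R}; 2:zux {D,N}; 3:tanuk {C,N}; 4:stoitrusk {D,V}; 5:stoitrusk {D,V}; 6:paun {V}; 7:shulm {R}.
Position 4: tagging it D would leave rule 5 unsatisfiable, so it must be V.
Position 5: tagging it D would leave rule 5 unsatisfiable, so it must be V.
The remaining ambiguous positions (1, 2, 3) are resolved jointly — only one combination satisfies every rule.
The only consistent sequence is: N N C V V V R.
Rule-by-rule: rule 1 ✓; rule 2 ✓; rule 3 ✓; rule 4 ✓; rule 5 ✓.

V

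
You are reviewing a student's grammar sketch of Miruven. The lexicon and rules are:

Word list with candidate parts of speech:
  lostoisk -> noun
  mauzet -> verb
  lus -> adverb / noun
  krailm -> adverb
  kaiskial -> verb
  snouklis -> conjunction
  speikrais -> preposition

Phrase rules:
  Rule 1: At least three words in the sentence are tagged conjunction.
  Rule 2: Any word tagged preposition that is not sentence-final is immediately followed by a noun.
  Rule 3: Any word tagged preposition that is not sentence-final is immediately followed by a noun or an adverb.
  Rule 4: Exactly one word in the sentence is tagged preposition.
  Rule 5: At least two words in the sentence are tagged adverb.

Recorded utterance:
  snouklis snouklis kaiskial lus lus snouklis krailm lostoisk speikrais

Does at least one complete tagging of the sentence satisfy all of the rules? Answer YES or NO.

YES

Candidates per position — 1:snouklis {conjunction}; 2:snouklis {conjunction}; 3:kaiskial {verb}; 4:lus {adverb,noun}; 5:lus {adverb,noun}; 6:snouklis {conjunction}; 7:krailm {adverb}; 8:lostoisk {noun}; 9:speikrais {preposition}.
One satisfying assignment: conjunction conjunction verb adverb noun conjunction adverb noun preposition.
Rule-by-rule: rule 1 holds; rule 2 holds; rule 3 holds; rule 4 holds; rule 5 holds.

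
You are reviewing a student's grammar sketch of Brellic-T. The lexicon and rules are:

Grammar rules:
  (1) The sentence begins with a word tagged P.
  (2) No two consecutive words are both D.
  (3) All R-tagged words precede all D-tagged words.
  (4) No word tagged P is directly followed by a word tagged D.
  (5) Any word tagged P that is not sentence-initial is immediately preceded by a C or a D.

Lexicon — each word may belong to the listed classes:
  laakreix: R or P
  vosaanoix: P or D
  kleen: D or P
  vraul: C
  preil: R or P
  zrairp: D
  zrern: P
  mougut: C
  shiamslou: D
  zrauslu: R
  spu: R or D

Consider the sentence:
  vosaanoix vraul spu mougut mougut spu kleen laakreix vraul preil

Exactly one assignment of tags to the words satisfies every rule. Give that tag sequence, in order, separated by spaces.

P C R C C R D P C P

Candidates per position — 1:vosaanoix {P,D}; 2:vraul {C}; 3:spu {R,D}; 4:mougut {C}; 5:mougut {C}; 6:spu {R,D}; 7:kleen {D,P}; 8:laakreix {R,P}; 9:vraul {C}; 10:preil {R,P}.
Position 1: D is ruled out by rule 1; that leaves P.
The remaining ambiguous positions (3, 6, 7, 8, 10) are resolved jointly — only one combination satisfies every rule.
So the tagging must be: P C R C C R D P C P.
Check: rule 1 holds; rule 2 holds; rule 3 holds; rule 4 holds; rule 5 holds.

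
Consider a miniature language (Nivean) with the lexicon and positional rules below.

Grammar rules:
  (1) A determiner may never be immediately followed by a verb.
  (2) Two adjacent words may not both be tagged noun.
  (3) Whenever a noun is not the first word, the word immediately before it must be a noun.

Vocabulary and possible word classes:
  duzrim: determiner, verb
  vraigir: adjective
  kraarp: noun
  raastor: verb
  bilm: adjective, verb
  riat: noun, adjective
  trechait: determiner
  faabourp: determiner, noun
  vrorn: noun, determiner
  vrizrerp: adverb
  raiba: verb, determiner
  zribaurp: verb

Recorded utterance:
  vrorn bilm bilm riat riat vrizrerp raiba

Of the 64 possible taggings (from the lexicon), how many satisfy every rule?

Candidates per position — 1:vrorn {noun,determiner}; 2:bilm {adjective,verb}; 3:bilm {adjective,verb}; 4:riat {noun,adjective}; 5:riat {noun,adjective}; 6:vrizrerp {adverb}; 7:raiba {verb,determiner}.
There are 64 candidate sequences in total.
Checking each against the rules leaves 12 sequences.
Count = 12.

12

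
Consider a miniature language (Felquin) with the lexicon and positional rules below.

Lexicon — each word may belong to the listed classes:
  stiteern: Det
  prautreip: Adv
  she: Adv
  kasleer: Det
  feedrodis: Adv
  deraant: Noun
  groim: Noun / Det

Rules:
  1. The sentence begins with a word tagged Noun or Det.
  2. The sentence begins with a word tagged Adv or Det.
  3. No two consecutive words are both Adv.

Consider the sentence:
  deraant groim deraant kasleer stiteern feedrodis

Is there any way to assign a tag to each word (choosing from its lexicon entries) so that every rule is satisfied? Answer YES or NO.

NO

Candidates per position — 1:deraant {Noun}; 2:groim {Noun,Det}; 3:deraant {Noun}; 4:kasleer {Det}; 5:stiteern {Det}; 6:feedrodis {Adv}.
Rule 2 cannot be satisfied by any choice of tags from the lexicon.
So there is no consistent tagging.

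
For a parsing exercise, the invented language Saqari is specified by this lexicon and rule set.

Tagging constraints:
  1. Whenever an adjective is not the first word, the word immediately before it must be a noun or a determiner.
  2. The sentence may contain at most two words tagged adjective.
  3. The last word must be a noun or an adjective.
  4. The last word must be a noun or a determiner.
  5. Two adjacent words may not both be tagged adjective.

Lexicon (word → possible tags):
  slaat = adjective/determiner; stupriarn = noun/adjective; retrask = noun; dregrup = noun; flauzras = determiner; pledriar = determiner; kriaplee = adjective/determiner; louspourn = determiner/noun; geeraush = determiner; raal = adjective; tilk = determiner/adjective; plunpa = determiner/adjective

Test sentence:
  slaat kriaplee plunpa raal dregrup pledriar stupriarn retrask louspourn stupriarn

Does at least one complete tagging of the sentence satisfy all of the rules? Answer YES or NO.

Candidates per position — 1:slaat {adjective,determiner}; 2:kriaplee {adjective,determiner}; 3:plunpa {determiner,adjective}; 4:raal {adjective}; 5:dregrup {noun}; 6:pledriar {determiner}; 7:stupriarn {noun,adjective}; 8:retrask {noun}; 9:louspourn {determiner,noun}; 10:stupriarn {noun,adjective}.
One satisfying assignment: determiner determiner determiner adjective noun determiner adjective noun noun noun.
Rule-by-rule: rule 1 ✓; rule 2 ✓; rule 3 ✓; rule 4 ✓; rule 5 ✓.

YES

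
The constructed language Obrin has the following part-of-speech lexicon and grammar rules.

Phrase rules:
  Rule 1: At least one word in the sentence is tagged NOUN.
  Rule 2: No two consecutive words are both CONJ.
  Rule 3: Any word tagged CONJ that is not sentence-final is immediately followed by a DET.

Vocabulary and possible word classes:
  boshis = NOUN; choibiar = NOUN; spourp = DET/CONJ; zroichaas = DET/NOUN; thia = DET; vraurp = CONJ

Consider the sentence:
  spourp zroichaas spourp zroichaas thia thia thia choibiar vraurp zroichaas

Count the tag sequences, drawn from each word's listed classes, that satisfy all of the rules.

9

Candidates per position — 1:spourp {DET,CONJ}; 2:zroichaas {DET,NOUN}; 3:spourp {DET,CONJ}; 4:zroichaas {DET,NOUN}; 5:thia {DET}; 6:thia {DET}; 7:thia {DET}; 8:choibiar {NOUN}; 9:vraurp {CONJ}; 10:zroichaas {DET,NOUN}.
There are 32 candidate sequences in total.
Checking each against the rules leaves 9 sequences.
Count = 9.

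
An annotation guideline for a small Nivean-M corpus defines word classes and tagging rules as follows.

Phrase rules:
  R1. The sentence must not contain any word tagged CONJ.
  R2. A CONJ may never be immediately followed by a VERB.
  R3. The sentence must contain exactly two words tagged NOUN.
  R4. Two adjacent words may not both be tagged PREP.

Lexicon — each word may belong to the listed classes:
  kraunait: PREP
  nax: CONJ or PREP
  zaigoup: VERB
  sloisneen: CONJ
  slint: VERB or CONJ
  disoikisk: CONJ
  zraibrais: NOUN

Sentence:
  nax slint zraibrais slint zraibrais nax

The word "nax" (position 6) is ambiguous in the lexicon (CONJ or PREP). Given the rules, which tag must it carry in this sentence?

PREP

Candidates per position — 1:nax {CONJ,PREP}; 2:slint {VERB,CONJ}; 3:zraibrais {NOUN}; 4:slint {VERB,CONJ}; 5:zraibrais {NOUN}; 6:nax {CONJ,PREP}.
If word 1 were CONJ, no tagging could satisfy rule 1; so word 1 is PREP.
If word 2 were CONJ, no tagging could satisfy rule 1; so word 2 is VERB.
If word 4 were CONJ, no tagging could satisfy rule 1; so word 4 is VERB.
If word 6 were CONJ, no tagging could satisfy rule 1; so word 6 is PREP.
So the tagging must be: PREP VERB NOUN VERB NOUN PREP.
Checking: rule 1 holds; rule 2 holds; rule 3 holds; rule 4 holds.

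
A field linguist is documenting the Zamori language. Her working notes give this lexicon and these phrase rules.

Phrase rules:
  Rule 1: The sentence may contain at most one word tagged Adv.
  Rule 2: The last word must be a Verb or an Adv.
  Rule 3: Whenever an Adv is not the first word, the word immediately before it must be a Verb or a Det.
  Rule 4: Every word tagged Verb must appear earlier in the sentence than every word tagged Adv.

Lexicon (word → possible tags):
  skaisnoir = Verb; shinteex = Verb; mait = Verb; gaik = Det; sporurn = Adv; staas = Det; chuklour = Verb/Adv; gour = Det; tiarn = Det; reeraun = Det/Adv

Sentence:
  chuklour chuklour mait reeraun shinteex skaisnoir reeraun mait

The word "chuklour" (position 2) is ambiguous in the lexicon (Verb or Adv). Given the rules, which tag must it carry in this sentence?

Verb

Candidates per position — 1:chuklour {Verb,Adv}; 2:chuklour {Verb,Adv}; 3:mait {Verb}; 4:reeraun {Det,Adv}; 5:shinteex {Verb}; 6:skaisnoir {Verb}; 7:reeraun {Det,Adv}; 8:mait {Verb}.
Position 1: tagging it Adv would leave rule 4 unsatisfiable, so it must be Verb.
Position 2: tagging it Adv would leave rule 4 unsatisfiable, so it must be Verb.
Position 4: tagging it Adv would leave rule 4 unsatisfiable, so it must be Det.
Position 7: tagging it Adv would leave rule 4 unsatisfiable, so it must be Det.
That leaves exactly one tagging: Verb Verb Verb Det Verb Verb Det Verb.
Checking: rule 1 holds; rule 2 holds; rule 3 holds; rule 4 holds.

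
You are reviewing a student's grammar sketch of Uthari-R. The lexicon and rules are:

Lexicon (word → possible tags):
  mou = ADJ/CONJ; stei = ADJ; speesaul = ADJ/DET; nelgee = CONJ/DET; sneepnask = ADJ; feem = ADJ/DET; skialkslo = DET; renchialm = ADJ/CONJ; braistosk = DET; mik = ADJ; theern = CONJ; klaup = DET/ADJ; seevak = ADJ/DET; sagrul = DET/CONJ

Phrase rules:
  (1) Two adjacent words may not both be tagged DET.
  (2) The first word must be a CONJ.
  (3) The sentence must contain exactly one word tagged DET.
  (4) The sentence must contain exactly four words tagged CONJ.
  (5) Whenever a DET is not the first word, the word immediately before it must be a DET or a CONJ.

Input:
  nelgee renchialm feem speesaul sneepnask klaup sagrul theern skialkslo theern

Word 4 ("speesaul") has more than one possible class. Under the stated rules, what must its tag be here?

Candidates per position — 1:nelgee {CONJ,DET}; 2:renchialm {ADJ,CONJ}; 3:feem {ADJ,DET}; 4:speesaul {ADJ,DET}; 5:sneepnask {ADJ}; 6:klaup {DET,ADJ}; 7:sagrul {DET,CONJ}; 8:theern {CONJ}; 9:skialkslo {DET}; 10:theern {CONJ}.
If word 1 were DET, no tagging could satisfy rule 2; so word 1 is CONJ.
If word 3 were DET, no tagging could satisfy rule 3; so word 3 is ADJ.
If word 4 were DET, no tagging could satisfy rule 3; so word 4 is ADJ.
If word 6 were DET, no tagging could satisfy rule 3; so word 6 is ADJ.
If word 7 were DET, no tagging could satisfy rule 3; so word 7 is CONJ.
If word 2 were CONJ, no tagging could satisfy rule 4; so word 2 is ADJ.
That leaves exactly one tagging: CONJ ADJ ADJ ADJ ADJ ADJ CONJ CONJ DET CONJ.
Rule-by-rule: rule 1 ✓; rule 2 ✓; rule 3 ✓; rule 4 ✓; rule 5 ✓.

ADJ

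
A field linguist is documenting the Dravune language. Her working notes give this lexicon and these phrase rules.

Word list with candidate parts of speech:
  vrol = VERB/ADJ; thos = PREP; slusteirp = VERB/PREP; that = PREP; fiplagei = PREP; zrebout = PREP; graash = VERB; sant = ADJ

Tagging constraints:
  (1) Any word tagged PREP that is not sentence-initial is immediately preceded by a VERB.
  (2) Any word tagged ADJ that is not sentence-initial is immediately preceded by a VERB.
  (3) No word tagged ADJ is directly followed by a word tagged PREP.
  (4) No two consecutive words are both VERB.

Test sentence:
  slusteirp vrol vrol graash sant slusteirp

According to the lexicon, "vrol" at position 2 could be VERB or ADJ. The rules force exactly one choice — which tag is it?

Candidates per position — 1:slusteirp {VERB,PREP}; 2:vrol {VERB,ADJ}; 3:vrol {VERB,ADJ}; 4:graash {VERB}; 5:sant {ADJ}; 6:slusteirp {VERB,PREP}.
If word 3 were VERB, no tagging could satisfy rule 4; so word 3 is ADJ.
If word 6 were PREP, no tagging could satisfy rule 1; so word 6 is VERB.
If word 2 were ADJ, no tagging could satisfy rule 2; so word 2 is VERB.
If word 1 were VERB, no tagging could satisfy rule 4; so word 1 is PREP.
The unique satisfying tagging is: PREP VERB ADJ VERB ADJ VERB.
Rule-by-rule: rule 1 satisfied; rule 2 satisfied; rule 3 satisfied; rule 4 satisfied.

VERB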